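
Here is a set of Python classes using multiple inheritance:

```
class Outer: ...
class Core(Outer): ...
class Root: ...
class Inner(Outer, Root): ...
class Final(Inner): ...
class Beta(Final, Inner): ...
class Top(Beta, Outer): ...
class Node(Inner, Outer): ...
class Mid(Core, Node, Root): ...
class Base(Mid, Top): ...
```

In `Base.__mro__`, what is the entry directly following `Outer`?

Root

L[Base] = Base + merge(L[Mid], L[Top], [Mid Top])
  take Mid:  [Mid Core Node Inner Outer Root object] + [Top Beta Final Inner Outer Root object] + [Mid Top]
  take Core:  [Core Node Inner Outer Root object] + [Top Beta Final Inner Outer Root object] + [Top]
  take Node:  [Node Inner Outer Root object] + [Top Beta Final Inner Outer Root object] + [Top]
  take Top:  [Inner Outer Root object] + [Top Beta Final Inner Outer Root object] + [Top]
  take Beta:  [Inner Outer Root object] + [Beta Final Inner Outer Root object]
  take Final:  [Inner Outer Root object] + [Final Inner Outer Root object]
  take Inner:  [Inner Outer Root object] + [Inner Outer Root object]
  take Outer:  [Outer Root object] + [Outer Root object]
  take Root:  [Root object] + [Root object]
  take object:  [object] + [object]
MRO: Base Mid Core Node Top Beta Final Inner Outer Root object
Outer is at position 8; next is Root.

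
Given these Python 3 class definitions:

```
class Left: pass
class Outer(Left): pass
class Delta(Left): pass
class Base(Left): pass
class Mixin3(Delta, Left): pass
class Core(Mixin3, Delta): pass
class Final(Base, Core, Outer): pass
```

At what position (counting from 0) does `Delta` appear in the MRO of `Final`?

4

L[Final] = Final + merge(L[Base], L[Core], L[Outer], [Base Core Outer])
  take Base:  [Base Left object] + [Core Mixin3 Delta Left object] + [Outer Left object] + [Base Core Outer]
  take Core:  [Left object] + [Core Mixin3 Delta Left object] + [Outer Left object] + [Core Outer]
  take Mixin3:  [Left object] + [Mixin3 Delta Left object] + [Outer Left object] + [Outer]
  take Delta:  [Left object] + [Delta Left object] + [Outer Left object] + [Outer]
  take Outer:  [Left object] + [Left object] + [Outer Left object] + [Outer]
  take Left:  [Left object] + [Left object] + [Left object]
  take object:  [object] + [object] + [object]
MRO: Final Base Core Mixin3 Delta Outer Left object
Delta sits at index 4.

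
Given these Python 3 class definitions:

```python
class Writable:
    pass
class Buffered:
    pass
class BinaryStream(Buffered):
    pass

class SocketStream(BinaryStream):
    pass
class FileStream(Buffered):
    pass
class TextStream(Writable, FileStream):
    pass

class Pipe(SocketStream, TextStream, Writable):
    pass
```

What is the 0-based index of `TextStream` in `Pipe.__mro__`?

3

L[Pipe] = Pipe + merge(L[SocketStream], L[TextStream], L[Writable], [SocketStream TextStream Writable])
  take SocketStream:  [SocketStream BinaryStream Buffered object] + [TextStream Writable FileStream Buffered object] + [Writable object] + [SocketStream TextStream Writable]
  take BinaryStream:  [BinaryStream Buffered object] + [TextStream Writable FileStream Buffered object] + [Writable object] + [TextStream Writable]
  take TextStream:  [Buffered object] + [TextStream Writable FileStream Buffered object] + [Writable object] + [TextStream Writable]
  take Writable:  [Buffered object] + [Writable FileStream Buffered object] + [Writable object] + [Writable]
  take FileStream:  [Buffered object] + [FileStream Buffered object] + [object]
  take Buffered:  [Buffered object] + [Buffered object] + [object]
  take object:  [object] + [object] + [object]
MRO: Pipe SocketStream BinaryStream TextStream Writable FileStream Buffered object
TextStream sits at index 3.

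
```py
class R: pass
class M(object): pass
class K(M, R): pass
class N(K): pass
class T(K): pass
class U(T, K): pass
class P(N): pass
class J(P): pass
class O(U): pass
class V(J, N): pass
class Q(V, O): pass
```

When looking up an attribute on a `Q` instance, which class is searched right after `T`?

L[Q] = Q + merge(L[V], L[O], [V O])
  take V:  [V J P N K M R object] + [O U T K M R object] + [V O]
  take J:  [J P N K M R object] + [O U T K M R object] + [O]
  take P:  [P N K M R object] + [O U T K M R object] + [O]
  take N:  [N K M R object] + [O U T K M R object] + [O]
  take O:  [K M R object] + [O U T K M R object] + [O]
  take U:  [K M R object] + [U T K M R object]
  take T:  [K M R object] + [T K M R object]
  take K:  [K M R object] + [K M R object]
  take M:  [M R object] + [M R object]
  take R:  [R object] + [R object]
  take object:  [object] + [object]
MRO: Q V J P N O U T K M R object
T is at position 7; next is K.

K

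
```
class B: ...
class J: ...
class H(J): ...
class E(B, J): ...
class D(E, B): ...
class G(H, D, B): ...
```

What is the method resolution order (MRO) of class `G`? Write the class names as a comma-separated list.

G, H, D, E, B, J, object

L[G] = G + merge(L[H], L[D], L[B], [H D B])
  take H:  [H J object] + [D E B J object] + [B object] + [H D B]
  take D:  [J object] + [D E B J object] + [B object] + [D B]
  take E:  [J object] + [E B J object] + [B object] + [B]
  take B:  [J object] + [B J object] + [B object] + [B]
  take J:  [J object] + [J object] + [object]
  take object:  [object] + [object] + [object]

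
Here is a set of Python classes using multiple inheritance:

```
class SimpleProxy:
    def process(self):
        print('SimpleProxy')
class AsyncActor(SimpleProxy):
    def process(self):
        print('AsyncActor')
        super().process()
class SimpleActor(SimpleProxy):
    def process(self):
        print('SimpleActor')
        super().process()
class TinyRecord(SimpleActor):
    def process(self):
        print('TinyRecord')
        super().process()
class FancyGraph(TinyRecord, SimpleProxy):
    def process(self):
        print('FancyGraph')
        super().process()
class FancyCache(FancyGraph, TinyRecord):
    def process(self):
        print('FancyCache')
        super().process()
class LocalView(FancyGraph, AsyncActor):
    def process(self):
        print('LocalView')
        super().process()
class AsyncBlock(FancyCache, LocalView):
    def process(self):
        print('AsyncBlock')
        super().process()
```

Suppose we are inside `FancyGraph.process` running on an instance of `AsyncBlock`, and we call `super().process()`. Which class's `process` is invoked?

TinyRecord

L[AsyncBlock] = AsyncBlock + merge(L[FancyCache], L[LocalView], [FancyCache LocalView])
  take FancyCache:  [FancyCache FancyGraph TinyRecord SimpleActor SimpleProxy object] + [LocalView FancyGraph TinyRecord SimpleActor AsyncActor SimpleProxy object] + [FancyCache LocalView]
  take LocalView:  [FancyGraph TinyRecord SimpleActor SimpleProxy object] + [LocalView FancyGraph TinyRecord SimpleActor AsyncActor SimpleProxy object] + [LocalView]
  take FancyGraph:  [FancyGraph TinyRecord SimpleActor SimpleProxy object] + [FancyGraph TinyRecord SimpleActor AsyncActor SimpleProxy object]
  take TinyRecord:  [TinyRecord SimpleActor SimpleProxy object] + [TinyRecord SimpleActor AsyncActor SimpleProxy object]
  take SimpleActor:  [SimpleActor SimpleProxy object] + [SimpleActor AsyncActor SimpleProxy object]
  take AsyncActor:  [SimpleProxy object] + [AsyncActor SimpleProxy object]
  take SimpleProxy:  [SimpleProxy object] + [SimpleProxy object]
  take object:  [object] + [object]
MRO: AsyncBlock FancyCache LocalView FancyGraph TinyRecord SimpleActor AsyncActor SimpleProxy object
super() in FancyGraph.process on a AsyncBlock instance goes to the class after FancyGraph in AsyncBlock's MRO: TinyRecord.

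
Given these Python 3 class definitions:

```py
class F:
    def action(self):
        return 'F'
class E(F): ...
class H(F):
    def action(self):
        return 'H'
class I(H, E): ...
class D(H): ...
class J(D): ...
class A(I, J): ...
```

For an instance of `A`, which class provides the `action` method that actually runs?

H

L[A] = A + merge(L[I], L[J], [I J])
  take I:  [I H E F object] + [J D H F object] + [I J]
  take J:  [H E F object] + [J D H F object] + [J]
  take D:  [H E F object] + [D H F object]
  take H:  [H E F object] + [H F object]
  take E:  [E F object] + [F object]
  take F:  [F object] + [F object]
  take object:  [object] + [object]
MRO: A I J D H E F object
action is defined in: F, H. First along the MRO is H.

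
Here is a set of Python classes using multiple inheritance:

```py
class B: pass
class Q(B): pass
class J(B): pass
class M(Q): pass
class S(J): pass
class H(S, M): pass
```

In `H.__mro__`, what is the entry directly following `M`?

Q

L[H] = H + merge(L[S], L[M], [S M])
  take S:  [S J B object] + [M Q B object] + [S M]
  take J:  [J B object] + [M Q B object] + [M]
  take M:  [B object] + [M Q B object] + [M]
  take Q:  [B object] + [Q B object]
  take B:  [B object] + [B object]
  take object:  [object] + [object]
MRO: H S J M Q B object
M is at position 3; next is Q.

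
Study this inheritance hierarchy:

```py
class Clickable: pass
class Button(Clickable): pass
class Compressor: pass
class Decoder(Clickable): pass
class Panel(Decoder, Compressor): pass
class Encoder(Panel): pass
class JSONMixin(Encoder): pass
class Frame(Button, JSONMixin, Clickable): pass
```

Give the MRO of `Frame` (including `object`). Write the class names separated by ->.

L[Frame] = Frame + merge(L[Button], L[JSONMixin], L[Clickable], [Button JSONMixin Clickable])
  take Button:  [Button Clickable object] + [JSONMixin Encoder Panel Decoder Clickable Compressor object] + [Clickable object] + [Button JSONMixin Clickable]
  take JSONMixin:  [Clickable object] + [JSONMixin Encoder Panel Decoder Clickable Compressor object] + [Clickable object] + [JSONMixin Clickable]
  take Encoder:  [Clickable object] + [Encoder Panel Decoder Clickable Compressor object] + [Clickable object] + [Clickable]
  take Panel:  [Clickable object] + [Panel Decoder Clickable Compressor object] + [Clickable object] + [Clickable]
  take Decoder:  [Clickable object] + [Decoder Clickable Compressor object] + [Clickable object] + [Clickable]
  take Clickable:  [Clickable object] + [Clickable Compressor object] + [Clickable object] + [Clickable]
  take Compressor:  [object] + [Compressor object] + [object]
  take object:  [object] + [object] + [object]

Frame -> Button -> JSONMixin -> Encoder -> Panel -> Decoder -> Clickable -> Compressor -> object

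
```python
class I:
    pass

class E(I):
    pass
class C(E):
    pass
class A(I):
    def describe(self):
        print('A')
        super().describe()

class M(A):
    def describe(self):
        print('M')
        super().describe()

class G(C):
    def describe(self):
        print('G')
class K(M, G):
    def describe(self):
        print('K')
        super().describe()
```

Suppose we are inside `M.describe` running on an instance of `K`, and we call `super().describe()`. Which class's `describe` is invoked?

L[K] = K + merge(L[M], L[G], [M G])
  take M:  [M A I object] + [G C E I object] + [M G]
  take A:  [A I object] + [G C E I object] + [G]
  take G:  [I object] + [G C E I object] + [G]
  take C:  [I object] + [C E I object]
  take E:  [I object] + [E I object]
  take I:  [I object] + [I object]
  take object:  [object] + [object]
MRO: K M A G C E I object
super() in M.describe on a K instance goes to the class after M in K's MRO: A.

A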